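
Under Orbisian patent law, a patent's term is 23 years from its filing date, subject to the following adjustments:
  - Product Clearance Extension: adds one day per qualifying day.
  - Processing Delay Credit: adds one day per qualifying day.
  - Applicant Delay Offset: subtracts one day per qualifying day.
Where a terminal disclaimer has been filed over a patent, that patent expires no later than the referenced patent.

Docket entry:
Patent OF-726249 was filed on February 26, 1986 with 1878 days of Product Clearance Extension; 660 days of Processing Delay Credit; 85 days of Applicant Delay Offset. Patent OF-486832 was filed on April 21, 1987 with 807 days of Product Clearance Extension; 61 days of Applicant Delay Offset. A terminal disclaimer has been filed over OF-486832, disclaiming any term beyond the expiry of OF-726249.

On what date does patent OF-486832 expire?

Natural term of OF-486832:
  Base: filing + 23 years → 21 April 2010.
  Product Clearance Extension: +807 days → 6 July 2012.
  Applicant Delay Offset: −61 days → 6 May 2012.
Expiry of referenced patent OF-726249:
  Base: filing + 23 years → 26 February 2009.
  Product Clearance Extension: +1878 days → 19 April 2014.
  Processing Delay Credit: +660 days → 8 February 2016.
  Applicant Delay Offset: −85 days → 15 November 2015.
Terminal disclaimer: OF-486832 expires on the earlier of 6 May 2012 and 15 November 2015.

2012-05-06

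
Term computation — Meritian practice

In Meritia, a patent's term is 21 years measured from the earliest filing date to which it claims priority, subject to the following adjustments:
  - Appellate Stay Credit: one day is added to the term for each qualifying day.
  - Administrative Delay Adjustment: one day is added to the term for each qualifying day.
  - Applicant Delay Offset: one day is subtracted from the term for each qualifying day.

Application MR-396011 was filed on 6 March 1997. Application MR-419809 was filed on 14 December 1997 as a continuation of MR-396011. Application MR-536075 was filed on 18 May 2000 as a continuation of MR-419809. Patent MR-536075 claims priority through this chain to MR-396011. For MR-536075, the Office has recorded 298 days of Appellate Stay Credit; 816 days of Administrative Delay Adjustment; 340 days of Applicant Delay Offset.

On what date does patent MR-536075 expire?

Earliest priority filing: 6 March 1997.
Base term: 6 March 1997 + 21 years → 6 March 2018.
Appellate Stay Credit: +298 days → 29 December 2018.
Administrative Delay Adjustment: +816 days → 24 March 2021.
Applicant Delay Offset: −340 days → 18 April 2020.

April 18, 2020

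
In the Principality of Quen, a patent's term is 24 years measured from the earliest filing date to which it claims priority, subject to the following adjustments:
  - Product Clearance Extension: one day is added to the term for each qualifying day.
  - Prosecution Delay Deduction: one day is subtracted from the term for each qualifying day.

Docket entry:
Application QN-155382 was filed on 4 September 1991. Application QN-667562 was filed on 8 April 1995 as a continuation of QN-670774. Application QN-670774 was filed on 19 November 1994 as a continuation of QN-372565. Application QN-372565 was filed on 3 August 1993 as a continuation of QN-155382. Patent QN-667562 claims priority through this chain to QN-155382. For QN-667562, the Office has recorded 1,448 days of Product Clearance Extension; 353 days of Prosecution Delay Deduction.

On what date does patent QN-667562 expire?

2018-09-03

Earliest priority filing: 4 September 1991.
Base term: 4 September 1991 + 24 years → 4 September 2015.
Product Clearance Extension: +1448 days → 22 August 2019.
Prosecution Delay Deduction: −353 days → 3 September 2018.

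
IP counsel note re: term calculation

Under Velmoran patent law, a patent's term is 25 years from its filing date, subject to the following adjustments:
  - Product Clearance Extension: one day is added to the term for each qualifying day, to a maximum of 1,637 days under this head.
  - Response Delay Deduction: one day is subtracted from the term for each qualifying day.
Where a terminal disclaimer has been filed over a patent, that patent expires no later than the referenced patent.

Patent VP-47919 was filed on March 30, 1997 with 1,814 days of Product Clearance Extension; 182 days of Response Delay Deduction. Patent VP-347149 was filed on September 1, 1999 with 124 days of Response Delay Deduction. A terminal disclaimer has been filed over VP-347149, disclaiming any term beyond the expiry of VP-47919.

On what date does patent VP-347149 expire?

2024-04-30

Natural term of VP-347149:
  Base: filing + 25 years → 1 September 2024.
  Response Delay Deduction: −124 days → 30 April 2024.
Expiry of referenced patent VP-47919:
  Base: filing + 25 years → 30 March 2022.
  Product Clearance Extension: 1814 days claimed exceeds the 1637-day cap, so +1637 days → 22 September 2026.
  Response Delay Deduction: −182 days → 24 March 2026.
Terminal disclaimer: VP-347149 expires on the earlier of 30 April 2024 and 24 March 2026.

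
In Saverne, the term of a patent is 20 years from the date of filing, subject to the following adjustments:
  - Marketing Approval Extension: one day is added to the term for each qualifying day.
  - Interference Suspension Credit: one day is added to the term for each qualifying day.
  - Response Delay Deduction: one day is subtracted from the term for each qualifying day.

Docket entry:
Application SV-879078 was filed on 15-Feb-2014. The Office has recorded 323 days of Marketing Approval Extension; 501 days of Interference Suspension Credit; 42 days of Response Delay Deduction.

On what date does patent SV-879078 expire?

April 7, 2036

Base term: filing date + 20 years → 15 February 2034.
Marketing Approval Extension: +323 days → 4 January 2035.
Interference Suspension Credit: +501 days → 19 May 2036.
Response Delay Deduction: −42 days → 7 April 2036.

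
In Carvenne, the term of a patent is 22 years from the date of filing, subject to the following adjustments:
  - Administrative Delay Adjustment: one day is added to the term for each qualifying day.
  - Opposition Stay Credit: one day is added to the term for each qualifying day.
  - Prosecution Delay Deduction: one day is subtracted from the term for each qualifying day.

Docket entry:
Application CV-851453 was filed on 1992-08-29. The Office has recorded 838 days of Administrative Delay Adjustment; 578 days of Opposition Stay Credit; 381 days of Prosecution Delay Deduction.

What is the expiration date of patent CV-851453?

2017-06-29

Base term: filing date + 22 years → 29 August 2014.
Administrative Delay Adjustment: +838 days → 14 December 2016.
Opposition Stay Credit: +578 days → 15 July 2018.
Prosecution Delay Deduction: −381 days → 29 June 2017.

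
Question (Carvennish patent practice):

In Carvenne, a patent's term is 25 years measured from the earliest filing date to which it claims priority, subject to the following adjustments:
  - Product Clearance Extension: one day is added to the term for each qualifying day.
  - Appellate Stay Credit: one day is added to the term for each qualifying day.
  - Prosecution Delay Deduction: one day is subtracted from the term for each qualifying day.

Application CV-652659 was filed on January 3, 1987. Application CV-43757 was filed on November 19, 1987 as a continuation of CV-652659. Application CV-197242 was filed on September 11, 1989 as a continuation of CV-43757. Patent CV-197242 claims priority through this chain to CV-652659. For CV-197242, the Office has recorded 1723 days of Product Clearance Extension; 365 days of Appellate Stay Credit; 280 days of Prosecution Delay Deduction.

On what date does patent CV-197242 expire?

December 15, 2016

Earliest priority filing: 3 January 1987.
Base term: 3 January 1987 + 25 years → 3 January 2012.
Product Clearance Extension: +1723 days → 21 September 2016.
Appellate Stay Credit: +365 days → 21 September 2017.
Prosecution Delay Deduction: −280 days → 15 December 2016.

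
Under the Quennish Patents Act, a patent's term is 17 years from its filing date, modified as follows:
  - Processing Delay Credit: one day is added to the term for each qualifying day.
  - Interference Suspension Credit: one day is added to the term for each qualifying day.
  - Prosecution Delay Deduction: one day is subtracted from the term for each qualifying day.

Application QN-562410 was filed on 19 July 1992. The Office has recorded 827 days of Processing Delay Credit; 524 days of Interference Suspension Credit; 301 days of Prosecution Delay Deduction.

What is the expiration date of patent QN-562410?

June 3, 2012

Base term: filing date + 17 years → 19 July 2009.
Processing Delay Credit: +827 days → 24 October 2011.
Interference Suspension Credit: +524 days → 31 March 2013.
Prosecution Delay Deduction: −301 days → 3 June 2012.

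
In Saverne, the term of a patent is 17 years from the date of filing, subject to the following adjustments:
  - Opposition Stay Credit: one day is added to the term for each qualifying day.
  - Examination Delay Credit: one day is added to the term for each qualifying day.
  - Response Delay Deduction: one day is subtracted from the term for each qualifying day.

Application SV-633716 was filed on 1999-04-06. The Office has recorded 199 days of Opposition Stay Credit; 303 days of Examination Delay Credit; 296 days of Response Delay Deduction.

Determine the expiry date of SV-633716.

October 29, 2016

Base term: filing date + 17 years → 6 April 2016.
Opposition Stay Credit: +199 days → 22 October 2016.
Examination Delay Credit: +303 days → 21 August 2017.
Response Delay Deduction: −296 days → 29 October 2016.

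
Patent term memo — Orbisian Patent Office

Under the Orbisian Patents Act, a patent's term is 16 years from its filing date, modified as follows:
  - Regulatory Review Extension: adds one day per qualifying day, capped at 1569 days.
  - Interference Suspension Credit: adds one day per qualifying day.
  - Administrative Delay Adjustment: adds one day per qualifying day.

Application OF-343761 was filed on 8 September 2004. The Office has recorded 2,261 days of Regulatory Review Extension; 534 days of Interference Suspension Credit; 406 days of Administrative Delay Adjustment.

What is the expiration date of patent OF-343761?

July 23, 2027

Base term: filing date + 16 years → 8 September 2020.
Regulatory Review Extension: 2261 days claimed exceeds the 1569-day cap, so +1569 days → 25 December 2024.
Interference Suspension Credit: +534 days → 12 June 2026.
Administrative Delay Adjustment: +406 days → 23 July 2027.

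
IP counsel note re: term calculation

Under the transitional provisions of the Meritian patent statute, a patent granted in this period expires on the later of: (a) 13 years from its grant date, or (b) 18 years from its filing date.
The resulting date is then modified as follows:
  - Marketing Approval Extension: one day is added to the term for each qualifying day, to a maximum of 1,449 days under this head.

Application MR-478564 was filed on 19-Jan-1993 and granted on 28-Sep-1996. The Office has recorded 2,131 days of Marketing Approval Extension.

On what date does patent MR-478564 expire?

January 7, 2015

(a) grant + 13 years → 28 September 2009.
(b) filing + 18 years → 19 January 2011.
Later of the two: 19 January 2011.
Marketing Approval Extension: 2131 days claimed exceeds the 1449-day cap, so +1449 days → 7 January 2015.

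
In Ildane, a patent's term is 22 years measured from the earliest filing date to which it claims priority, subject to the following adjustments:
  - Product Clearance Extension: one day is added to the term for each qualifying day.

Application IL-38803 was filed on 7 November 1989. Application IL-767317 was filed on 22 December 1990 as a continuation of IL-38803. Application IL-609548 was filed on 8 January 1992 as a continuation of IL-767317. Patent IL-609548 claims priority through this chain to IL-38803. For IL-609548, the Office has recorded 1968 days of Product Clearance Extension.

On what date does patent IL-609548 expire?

Earliest priority filing: 7 November 1989.
Base term: 7 November 1989 + 22 years → 7 November 2011.
Product Clearance Extension: +1968 days → 28 March 2017.

March 28, 2017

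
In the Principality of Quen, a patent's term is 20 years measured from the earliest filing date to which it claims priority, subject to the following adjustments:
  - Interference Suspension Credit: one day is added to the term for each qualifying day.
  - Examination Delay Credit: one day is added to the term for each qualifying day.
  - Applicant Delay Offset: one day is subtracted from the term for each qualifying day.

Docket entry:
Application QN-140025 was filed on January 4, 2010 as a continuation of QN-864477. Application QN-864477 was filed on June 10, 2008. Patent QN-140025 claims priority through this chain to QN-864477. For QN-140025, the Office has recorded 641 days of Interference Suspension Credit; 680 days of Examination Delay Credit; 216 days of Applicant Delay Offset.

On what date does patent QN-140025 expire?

June 20, 2031

Earliest priority filing: 10 June 2008.
Base term: 10 June 2008 + 20 years → 10 June 2028.
Interference Suspension Credit: +641 days → 13 March 2030.
Examination Delay Credit: +680 days → 22 January 2032.
Applicant Delay Offset: −216 days → 20 June 2031.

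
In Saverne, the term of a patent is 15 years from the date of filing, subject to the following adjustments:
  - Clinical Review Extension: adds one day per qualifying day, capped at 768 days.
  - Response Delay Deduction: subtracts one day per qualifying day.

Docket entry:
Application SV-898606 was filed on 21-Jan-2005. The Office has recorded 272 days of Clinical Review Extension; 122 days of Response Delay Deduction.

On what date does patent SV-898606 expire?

June 19, 2020

Base term: filing date + 15 years → 21 January 2020.
Clinical Review Extension: 272 days (within the 768-day cap) → +272 days → 19 October 2020.
Response Delay Deduction: −122 days → 19 June 2020.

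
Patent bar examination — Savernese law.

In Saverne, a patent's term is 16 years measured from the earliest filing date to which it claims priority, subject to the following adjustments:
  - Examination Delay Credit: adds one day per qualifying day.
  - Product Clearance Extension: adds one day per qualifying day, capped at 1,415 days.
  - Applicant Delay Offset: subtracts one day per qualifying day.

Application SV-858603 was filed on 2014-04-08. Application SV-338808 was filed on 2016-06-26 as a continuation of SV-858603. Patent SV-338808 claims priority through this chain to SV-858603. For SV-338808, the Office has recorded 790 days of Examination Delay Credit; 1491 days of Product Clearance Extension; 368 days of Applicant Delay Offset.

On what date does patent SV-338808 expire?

2035-04-19

Earliest priority filing: 8 April 2014.
Base term: 8 April 2014 + 16 years → 8 April 2030.
Examination Delay Credit: +790 days → 6 June 2032.
Product Clearance Extension: 1491 days claimed exceeds the 1415-day cap, so +1415 days → 21 April 2036.
Applicant Delay Offset: −368 days → 19 April 2035.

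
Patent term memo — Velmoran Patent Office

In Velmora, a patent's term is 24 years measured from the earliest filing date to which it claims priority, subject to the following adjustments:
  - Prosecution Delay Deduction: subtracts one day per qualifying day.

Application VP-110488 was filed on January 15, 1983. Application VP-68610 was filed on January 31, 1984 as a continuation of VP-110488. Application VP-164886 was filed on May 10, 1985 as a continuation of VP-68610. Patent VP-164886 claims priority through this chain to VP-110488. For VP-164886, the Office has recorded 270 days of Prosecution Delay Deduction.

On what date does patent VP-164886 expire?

Earliest priority filing: 15 January 1983.
Base term: 15 January 1983 + 24 years → 15 January 2007.
Prosecution Delay Deduction: −270 days → 20 April 2006.

2006-04-20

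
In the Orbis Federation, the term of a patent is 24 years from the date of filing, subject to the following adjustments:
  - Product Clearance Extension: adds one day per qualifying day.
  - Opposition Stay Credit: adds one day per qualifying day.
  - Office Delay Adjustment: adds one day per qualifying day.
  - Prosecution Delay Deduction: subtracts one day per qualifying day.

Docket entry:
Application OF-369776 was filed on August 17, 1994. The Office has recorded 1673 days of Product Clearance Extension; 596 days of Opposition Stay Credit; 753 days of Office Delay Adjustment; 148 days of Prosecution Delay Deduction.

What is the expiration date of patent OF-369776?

June 30, 2026

Base term: filing date + 24 years → 17 August 2018.
Product Clearance Extension: +1673 days → 17 March 2023.
Opposition Stay Credit: +596 days → 2 November 2024.
Office Delay Adjustment: +753 days → 25 November 2026.
Prosecution Delay Deduction: −148 days → 30 June 2026.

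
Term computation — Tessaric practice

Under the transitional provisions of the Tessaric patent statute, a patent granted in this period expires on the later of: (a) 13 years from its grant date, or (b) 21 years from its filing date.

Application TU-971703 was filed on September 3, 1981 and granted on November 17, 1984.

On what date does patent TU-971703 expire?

(a) grant + 13 years → 17 November 1997.
(b) filing + 21 years → 3 September 2002.
Later of the two: 3 September 2002.

2002-09-03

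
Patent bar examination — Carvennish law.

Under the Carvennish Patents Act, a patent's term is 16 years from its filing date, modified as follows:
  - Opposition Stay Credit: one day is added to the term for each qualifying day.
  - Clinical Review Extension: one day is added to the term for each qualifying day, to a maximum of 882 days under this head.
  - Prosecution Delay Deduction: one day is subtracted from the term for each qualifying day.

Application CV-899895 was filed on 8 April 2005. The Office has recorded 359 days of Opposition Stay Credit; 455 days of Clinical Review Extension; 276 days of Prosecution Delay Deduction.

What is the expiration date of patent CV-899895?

2022-09-28

Base term: filing date + 16 years → 8 April 2021.
Opposition Stay Credit: +359 days → 2 April 2022.
Clinical Review Extension: 455 days (within the 882-day cap) → +455 days → 1 July 2023.
Prosecution Delay Deduction: −276 days → 28 September 2022.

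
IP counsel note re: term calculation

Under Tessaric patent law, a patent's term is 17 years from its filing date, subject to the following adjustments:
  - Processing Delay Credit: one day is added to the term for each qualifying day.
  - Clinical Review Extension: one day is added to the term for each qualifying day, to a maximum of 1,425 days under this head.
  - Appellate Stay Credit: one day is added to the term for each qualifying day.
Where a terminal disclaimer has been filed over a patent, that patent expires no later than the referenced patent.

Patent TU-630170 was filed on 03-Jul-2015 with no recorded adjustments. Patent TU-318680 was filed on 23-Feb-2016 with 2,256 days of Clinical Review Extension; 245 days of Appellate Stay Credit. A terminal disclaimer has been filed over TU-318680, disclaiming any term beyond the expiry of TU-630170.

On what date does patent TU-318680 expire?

Natural term of TU-318680:
  Base: filing + 17 years → 23 February 2033.
  Clinical Review Extension: 2256 days claimed exceeds the 1425-day cap, so +1425 days → 18 January 2037.
  Appellate Stay Credit: +245 days → 20 September 2037.
Expiry of referenced patent TU-630170:
  Base: filing + 17 years → 3 July 2032.
Terminal disclaimer: TU-318680 expires on the earlier of 20 September 2037 and 3 July 2032.

2032-07-03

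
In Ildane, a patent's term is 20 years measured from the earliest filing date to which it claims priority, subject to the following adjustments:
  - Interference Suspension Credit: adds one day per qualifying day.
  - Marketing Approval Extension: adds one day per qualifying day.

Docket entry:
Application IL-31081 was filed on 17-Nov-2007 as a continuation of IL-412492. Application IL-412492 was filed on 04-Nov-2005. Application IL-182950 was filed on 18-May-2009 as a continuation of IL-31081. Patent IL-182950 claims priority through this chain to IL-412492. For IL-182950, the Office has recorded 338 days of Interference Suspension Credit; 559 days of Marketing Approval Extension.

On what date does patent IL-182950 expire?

Earliest priority filing: 4 November 2005.
Base term: 4 November 2005 + 20 years → 4 November 2025.
Interference Suspension Credit: +338 days → 8 October 2026.
Marketing Approval Extension: +559 days → 19 April 2028.

April 19, 2028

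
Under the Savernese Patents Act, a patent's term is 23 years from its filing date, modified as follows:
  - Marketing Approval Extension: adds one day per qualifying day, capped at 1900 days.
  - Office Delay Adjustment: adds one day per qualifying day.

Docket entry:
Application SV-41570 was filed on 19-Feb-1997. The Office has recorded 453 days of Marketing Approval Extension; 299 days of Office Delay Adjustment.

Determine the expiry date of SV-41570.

2022-03-12

Base term: filing date + 23 years → 19 February 2020.
Marketing Approval Extension: 453 days (within the 1900-day cap) → +453 days → 17 May 2021.
Office Delay Adjustment: +299 days → 12 March 2022.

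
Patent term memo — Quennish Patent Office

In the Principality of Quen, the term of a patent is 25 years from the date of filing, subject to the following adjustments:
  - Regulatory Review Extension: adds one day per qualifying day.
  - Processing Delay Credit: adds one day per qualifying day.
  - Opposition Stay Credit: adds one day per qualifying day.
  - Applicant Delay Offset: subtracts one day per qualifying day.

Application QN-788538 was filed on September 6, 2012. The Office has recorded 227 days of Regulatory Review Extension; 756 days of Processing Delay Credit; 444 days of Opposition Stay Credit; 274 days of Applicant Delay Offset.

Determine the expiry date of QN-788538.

2040-11-02

Base term: filing date + 25 years → 6 September 2037.
Regulatory Review Extension: +227 days → 21 April 2038.
Processing Delay Credit: +756 days → 16 May 2040.
Opposition Stay Credit: +444 days → 3 August 2041.
Applicant Delay Offset: −274 days → 2 November 2040.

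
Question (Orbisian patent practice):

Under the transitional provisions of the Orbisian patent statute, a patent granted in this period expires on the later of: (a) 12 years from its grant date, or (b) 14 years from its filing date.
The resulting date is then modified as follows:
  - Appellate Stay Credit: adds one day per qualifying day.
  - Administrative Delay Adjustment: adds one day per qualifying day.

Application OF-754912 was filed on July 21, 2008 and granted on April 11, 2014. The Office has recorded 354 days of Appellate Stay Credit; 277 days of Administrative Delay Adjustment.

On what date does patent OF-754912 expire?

(a) grant + 12 years → 11 April 2026.
(b) filing + 14 years → 21 July 2022.
Later of the two: 11 April 2026.
Appellate Stay Credit: +354 days → 31 March 2027.
Administrative Delay Adjustment: +277 days → 2 January 2028.

2028-01-02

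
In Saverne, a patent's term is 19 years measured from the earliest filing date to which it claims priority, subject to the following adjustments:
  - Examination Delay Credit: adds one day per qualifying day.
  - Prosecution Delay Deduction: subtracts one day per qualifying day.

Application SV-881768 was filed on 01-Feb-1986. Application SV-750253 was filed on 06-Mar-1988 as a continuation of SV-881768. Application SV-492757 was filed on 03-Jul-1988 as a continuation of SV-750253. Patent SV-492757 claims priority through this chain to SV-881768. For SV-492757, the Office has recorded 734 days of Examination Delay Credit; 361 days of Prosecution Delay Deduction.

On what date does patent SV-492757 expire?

February 9, 2006

Earliest priority filing: 1 February 1986.
Base term: 1 February 1986 + 19 years → 1 February 2005.
Examination Delay Credit: +734 days → 5 February 2007.
Prosecution Delay Deduction: −361 days → 9 February 2006.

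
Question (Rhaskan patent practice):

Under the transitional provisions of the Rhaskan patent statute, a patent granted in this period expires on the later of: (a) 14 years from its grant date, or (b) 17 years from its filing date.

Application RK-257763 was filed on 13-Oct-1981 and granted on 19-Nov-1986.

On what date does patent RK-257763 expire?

(a) grant + 14 years → 19 November 2000.
(b) filing + 17 years → 13 October 1998.
Later of the two: 19 November 2000.

November 19, 2000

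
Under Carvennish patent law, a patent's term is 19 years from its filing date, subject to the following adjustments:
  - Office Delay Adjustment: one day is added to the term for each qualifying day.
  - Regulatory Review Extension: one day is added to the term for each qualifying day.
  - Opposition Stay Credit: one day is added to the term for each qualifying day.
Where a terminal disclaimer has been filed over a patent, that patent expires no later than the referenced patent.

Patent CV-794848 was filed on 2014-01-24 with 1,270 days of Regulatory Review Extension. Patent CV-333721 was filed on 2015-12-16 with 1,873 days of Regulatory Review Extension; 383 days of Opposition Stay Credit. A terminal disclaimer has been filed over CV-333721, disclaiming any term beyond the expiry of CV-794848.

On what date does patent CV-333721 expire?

Natural term of CV-333721:
  Base: filing + 19 years → 16 December 2034.
  Regulatory Review Extension: +1873 days → 1 February 2040.
  Opposition Stay Credit: +383 days → 18 February 2041.
Expiry of referenced patent CV-794848:
  Base: filing + 19 years → 24 January 2033.
  Regulatory Review Extension: +1270 days → 17 July 2036.
Terminal disclaimer: CV-333721 expires on the earlier of 18 February 2041 and 17 July 2036.

July 17, 2036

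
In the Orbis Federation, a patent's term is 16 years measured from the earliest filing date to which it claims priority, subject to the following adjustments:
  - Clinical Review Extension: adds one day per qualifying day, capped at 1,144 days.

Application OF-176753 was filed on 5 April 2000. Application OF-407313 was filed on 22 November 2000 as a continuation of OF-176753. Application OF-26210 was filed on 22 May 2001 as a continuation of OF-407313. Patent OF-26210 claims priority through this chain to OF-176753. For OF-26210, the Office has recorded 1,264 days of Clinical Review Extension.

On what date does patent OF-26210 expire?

May 24, 2019

Earliest priority filing: 5 April 2000.
Base term: 5 April 2000 + 16 years → 5 April 2016.
Clinical Review Extension: 1264 days claimed exceeds the 1144-day cap, so +1144 days → 24 May 2019.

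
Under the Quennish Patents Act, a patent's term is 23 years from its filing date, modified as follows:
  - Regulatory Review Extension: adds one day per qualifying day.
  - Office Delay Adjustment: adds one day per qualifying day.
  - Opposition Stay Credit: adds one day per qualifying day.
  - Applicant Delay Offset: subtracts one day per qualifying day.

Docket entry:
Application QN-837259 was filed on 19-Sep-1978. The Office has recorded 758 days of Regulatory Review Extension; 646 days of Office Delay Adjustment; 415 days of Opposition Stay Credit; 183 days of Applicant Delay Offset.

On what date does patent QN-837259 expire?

March 13, 2006

Base term: filing date + 23 years → 19 September 2001.
Regulatory Review Extension: +758 days → 17 October 2003.
Office Delay Adjustment: +646 days → 24 July 2005.
Opposition Stay Credit: +415 days → 12 September 2006.
Applicant Delay Offset: −183 days → 13 March 2006.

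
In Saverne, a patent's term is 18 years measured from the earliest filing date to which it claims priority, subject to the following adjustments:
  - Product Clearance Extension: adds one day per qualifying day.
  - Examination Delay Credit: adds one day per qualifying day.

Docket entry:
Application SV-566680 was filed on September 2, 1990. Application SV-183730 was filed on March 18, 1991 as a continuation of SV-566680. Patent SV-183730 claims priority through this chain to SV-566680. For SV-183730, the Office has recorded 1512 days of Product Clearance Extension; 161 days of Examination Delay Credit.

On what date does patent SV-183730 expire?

Earliest priority filing: 2 September 1990.
Base term: 2 September 1990 + 18 years → 2 September 2008.
Product Clearance Extension: +1512 days → 23 October 2012.
Examination Delay Credit: +161 days → 2 April 2013.

April 2, 2013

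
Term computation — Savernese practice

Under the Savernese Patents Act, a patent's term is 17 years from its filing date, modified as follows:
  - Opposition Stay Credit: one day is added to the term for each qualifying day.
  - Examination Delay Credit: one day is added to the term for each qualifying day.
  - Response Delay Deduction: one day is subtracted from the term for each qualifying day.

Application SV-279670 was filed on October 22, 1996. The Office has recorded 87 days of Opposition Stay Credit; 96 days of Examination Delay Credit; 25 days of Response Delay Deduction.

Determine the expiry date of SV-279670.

March 29, 2014

Base term: filing date + 17 years → 22 October 2013.
Opposition Stay Credit: +87 days → 17 January 2014.
Examination Delay Credit: +96 days → 23 April 2014.
Response Delay Deduction: −25 days → 29 March 2014.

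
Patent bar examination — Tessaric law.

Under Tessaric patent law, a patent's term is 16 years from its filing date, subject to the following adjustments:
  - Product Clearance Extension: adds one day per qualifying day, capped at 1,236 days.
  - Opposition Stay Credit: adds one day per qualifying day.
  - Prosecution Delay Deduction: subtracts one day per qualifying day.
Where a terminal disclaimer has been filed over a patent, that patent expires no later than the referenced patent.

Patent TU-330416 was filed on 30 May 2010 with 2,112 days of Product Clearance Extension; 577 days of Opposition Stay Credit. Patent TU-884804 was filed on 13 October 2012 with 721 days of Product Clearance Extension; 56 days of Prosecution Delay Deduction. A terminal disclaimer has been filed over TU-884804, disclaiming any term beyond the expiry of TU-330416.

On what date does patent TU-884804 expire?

Natural term of TU-884804:
  Base: filing + 16 years → 13 October 2028.
  Product Clearance Extension: 721 days (within the 1236-day cap) → +721 days → 4 October 2030.
  Prosecution Delay Deduction: −56 days → 9 August 2030.
Expiry of referenced patent TU-330416:
  Base: filing + 16 years → 30 May 2026.
  Product Clearance Extension: 2112 days claimed exceeds the 1236-day cap, so +1236 days → 17 October 2029.
  Opposition Stay Credit: +577 days → 17 May 2031.
Terminal disclaimer: TU-884804 expires on the earlier of 9 August 2030 and 17 May 2031.

2030-08-09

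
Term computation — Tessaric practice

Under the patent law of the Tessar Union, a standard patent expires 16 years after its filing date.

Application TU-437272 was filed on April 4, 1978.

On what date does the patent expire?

Filing date + 16 years → 4 April 1994.

1994-04-04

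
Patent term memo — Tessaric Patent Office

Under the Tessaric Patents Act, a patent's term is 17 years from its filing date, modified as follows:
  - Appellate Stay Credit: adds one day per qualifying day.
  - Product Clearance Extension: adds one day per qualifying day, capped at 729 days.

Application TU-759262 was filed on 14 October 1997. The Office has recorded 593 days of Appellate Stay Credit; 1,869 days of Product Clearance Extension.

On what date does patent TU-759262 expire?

Base term: filing date + 17 years → 14 October 2014.
Appellate Stay Credit: +593 days → 29 May 2016.
Product Clearance Extension: 1869 days claimed exceeds the 729-day cap, so +729 days → 28 May 2018.

2018-05-28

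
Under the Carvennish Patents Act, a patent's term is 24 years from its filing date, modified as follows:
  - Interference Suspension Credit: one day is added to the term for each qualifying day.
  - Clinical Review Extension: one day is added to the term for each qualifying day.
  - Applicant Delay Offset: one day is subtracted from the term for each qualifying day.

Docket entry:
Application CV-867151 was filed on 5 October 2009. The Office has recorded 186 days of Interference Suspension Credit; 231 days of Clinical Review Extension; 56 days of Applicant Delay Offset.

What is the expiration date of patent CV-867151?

Base term: filing date + 24 years → 5 October 2033.
Interference Suspension Credit: +186 days → 9 April 2034.
Clinical Review Extension: +231 days → 26 November 2034.
Applicant Delay Offset: −56 days → 1 October 2034.

October 1, 2034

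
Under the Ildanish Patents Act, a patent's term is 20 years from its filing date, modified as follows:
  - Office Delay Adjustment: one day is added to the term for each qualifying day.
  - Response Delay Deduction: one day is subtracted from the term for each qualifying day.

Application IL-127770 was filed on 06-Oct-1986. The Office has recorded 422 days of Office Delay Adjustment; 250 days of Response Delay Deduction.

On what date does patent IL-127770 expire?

Base term: filing date + 20 years → 6 October 2006.
Office Delay Adjustment: +422 days → 2 December 2007.
Response Delay Deduction: −250 days → 27 March 2007.

2007-03-27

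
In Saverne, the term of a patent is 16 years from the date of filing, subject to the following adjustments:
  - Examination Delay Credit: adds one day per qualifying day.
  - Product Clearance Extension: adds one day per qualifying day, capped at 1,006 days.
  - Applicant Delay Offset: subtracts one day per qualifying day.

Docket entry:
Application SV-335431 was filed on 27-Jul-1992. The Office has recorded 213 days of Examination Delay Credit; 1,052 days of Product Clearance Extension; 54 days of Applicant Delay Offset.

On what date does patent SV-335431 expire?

Base term: filing date + 16 years → 27 July 2008.
Examination Delay Credit: +213 days → 25 February 2009.
Product Clearance Extension: 1052 days claimed exceeds the 1006-day cap, so +1006 days → 28 November 2011.
Applicant Delay Offset: −54 days → 5 October 2011.

2011-10-05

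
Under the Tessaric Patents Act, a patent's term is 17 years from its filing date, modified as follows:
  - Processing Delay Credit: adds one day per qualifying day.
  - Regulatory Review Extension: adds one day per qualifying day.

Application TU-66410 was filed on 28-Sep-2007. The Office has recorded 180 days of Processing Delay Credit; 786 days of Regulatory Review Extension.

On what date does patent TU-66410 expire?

Base term: filing date + 17 years → 28 September 2024.
Processing Delay Credit: +180 days → 27 March 2025.
Regulatory Review Extension: +786 days → 22 May 2027.

2027-05-22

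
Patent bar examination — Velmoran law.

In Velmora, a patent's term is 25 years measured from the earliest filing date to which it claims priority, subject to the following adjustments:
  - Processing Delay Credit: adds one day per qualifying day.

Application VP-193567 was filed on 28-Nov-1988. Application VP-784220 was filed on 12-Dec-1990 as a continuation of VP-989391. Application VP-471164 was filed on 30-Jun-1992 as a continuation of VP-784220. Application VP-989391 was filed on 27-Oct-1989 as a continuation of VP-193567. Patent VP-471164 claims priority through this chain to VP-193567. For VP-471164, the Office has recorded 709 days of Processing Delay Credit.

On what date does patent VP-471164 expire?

2015-11-07

Earliest priority filing: 28 November 1988.
Base term: 28 November 1988 + 25 years → 28 November 2013.
Processing Delay Credit: +709 days → 7 November 2015.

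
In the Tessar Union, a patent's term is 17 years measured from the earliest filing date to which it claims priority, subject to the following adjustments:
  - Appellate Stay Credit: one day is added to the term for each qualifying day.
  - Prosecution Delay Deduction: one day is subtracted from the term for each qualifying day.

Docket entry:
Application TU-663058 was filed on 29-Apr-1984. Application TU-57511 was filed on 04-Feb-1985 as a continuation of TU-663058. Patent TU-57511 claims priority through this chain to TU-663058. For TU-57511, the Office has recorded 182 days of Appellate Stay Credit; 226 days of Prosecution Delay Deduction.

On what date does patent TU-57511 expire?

Earliest priority filing: 29 April 1984.
Base term: 29 April 1984 + 17 years → 29 April 2001.
Appellate Stay Credit: +182 days → 28 October 2001.
Prosecution Delay Deduction: −226 days → 16 March 2001.

March 16, 2001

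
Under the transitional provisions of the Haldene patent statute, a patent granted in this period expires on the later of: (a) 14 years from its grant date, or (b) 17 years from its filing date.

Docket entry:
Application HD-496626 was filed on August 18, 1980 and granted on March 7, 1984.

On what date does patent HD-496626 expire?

(a) grant + 14 years → 7 March 1998.
(b) filing + 17 years → 18 August 1997.
Later of the two: 7 March 1998.

March 7, 1998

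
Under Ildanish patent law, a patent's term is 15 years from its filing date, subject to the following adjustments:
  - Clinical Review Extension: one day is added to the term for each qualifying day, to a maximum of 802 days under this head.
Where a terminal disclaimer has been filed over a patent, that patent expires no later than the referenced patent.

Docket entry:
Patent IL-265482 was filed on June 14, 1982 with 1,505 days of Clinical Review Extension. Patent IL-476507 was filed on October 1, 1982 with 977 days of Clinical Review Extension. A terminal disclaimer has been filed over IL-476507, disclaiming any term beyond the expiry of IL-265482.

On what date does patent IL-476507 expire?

Natural term of IL-476507:
  Base: filing + 15 years → 1 October 1997.
  Clinical Review Extension: 977 days claimed exceeds the 802-day cap, so +802 days → 12 December 1999.
Expiry of referenced patent IL-265482:
  Base: filing + 15 years → 14 June 1997.
  Clinical Review Extension: 1505 days claimed exceeds the 802-day cap, so +802 days → 25 August 1999.
Terminal disclaimer: IL-476507 expires on the earlier of 12 December 1999 and 25 August 1999.

1999-08-25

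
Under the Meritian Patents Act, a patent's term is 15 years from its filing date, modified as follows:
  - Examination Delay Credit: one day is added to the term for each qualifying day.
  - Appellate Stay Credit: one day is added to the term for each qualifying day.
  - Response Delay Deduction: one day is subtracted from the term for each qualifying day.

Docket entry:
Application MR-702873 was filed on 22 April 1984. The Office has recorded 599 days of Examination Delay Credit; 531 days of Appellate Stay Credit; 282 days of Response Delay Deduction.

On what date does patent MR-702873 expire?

August 17, 2001

Base term: filing date + 15 years → 22 April 1999.
Examination Delay Credit: +599 days → 11 December 2000.
Appellate Stay Credit: +531 days → 26 May 2002.
Response Delay Deduction: −282 days → 17 August 2001.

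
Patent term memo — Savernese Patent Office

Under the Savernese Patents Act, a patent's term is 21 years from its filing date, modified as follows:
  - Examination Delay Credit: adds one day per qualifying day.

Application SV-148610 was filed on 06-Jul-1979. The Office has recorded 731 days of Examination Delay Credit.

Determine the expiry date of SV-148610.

Base term: filing date + 21 years → 6 July 2000.
Examination Delay Credit: +731 days → 7 July 2002.

July 7, 2002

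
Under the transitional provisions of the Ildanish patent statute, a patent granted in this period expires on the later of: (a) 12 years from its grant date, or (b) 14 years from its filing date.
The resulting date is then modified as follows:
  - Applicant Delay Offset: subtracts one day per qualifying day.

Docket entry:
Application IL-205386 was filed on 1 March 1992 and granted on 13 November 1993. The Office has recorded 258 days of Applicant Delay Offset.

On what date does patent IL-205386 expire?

(a) grant + 12 years → 13 November 2005.
(b) filing + 14 years → 1 March 2006.
Later of the two: 1 March 2006.
Applicant Delay Offset: −258 days → 16 June 2005.

2005-06-16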